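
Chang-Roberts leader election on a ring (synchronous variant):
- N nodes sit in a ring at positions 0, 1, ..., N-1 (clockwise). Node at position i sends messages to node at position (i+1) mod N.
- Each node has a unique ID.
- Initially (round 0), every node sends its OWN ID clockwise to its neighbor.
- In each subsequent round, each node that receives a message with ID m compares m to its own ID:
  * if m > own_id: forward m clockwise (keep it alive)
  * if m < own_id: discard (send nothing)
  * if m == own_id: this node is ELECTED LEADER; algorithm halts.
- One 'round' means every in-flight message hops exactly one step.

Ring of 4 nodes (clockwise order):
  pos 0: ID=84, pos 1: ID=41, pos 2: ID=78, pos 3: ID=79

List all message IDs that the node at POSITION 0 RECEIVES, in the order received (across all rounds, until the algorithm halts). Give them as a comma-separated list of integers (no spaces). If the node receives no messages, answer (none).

Answer: 79,84

Derivation:
Round 1: pos1(id41) recv 84: fwd; pos2(id78) recv 41: drop; pos3(id79) recv 78: drop; pos0(id84) recv 79: drop
Round 2: pos2(id78) recv 84: fwd
Round 3: pos3(id79) recv 84: fwd
Round 4: pos0(id84) recv 84: ELECTED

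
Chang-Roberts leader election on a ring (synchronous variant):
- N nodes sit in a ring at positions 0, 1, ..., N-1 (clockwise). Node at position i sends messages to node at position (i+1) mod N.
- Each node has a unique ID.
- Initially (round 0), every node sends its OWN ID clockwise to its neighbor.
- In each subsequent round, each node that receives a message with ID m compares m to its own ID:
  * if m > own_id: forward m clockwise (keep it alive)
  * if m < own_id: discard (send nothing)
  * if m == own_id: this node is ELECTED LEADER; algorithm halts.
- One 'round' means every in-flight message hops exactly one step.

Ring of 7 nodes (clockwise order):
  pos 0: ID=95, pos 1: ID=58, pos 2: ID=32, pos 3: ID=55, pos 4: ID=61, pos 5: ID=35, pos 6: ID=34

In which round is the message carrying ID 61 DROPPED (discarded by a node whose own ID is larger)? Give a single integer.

Round 1: pos1(id58) recv 95: fwd; pos2(id32) recv 58: fwd; pos3(id55) recv 32: drop; pos4(id61) recv 55: drop; pos5(id35) recv 61: fwd; pos6(id34) recv 35: fwd; pos0(id95) recv 34: drop
Round 2: pos2(id32) recv 95: fwd; pos3(id55) recv 58: fwd; pos6(id34) recv 61: fwd; pos0(id95) recv 35: drop
Round 3: pos3(id55) recv 95: fwd; pos4(id61) recv 58: drop; pos0(id95) recv 61: drop
Round 4: pos4(id61) recv 95: fwd
Round 5: pos5(id35) recv 95: fwd
Round 6: pos6(id34) recv 95: fwd
Round 7: pos0(id95) recv 95: ELECTED
Message ID 61 originates at pos 4; dropped at pos 0 in round 3

Answer: 3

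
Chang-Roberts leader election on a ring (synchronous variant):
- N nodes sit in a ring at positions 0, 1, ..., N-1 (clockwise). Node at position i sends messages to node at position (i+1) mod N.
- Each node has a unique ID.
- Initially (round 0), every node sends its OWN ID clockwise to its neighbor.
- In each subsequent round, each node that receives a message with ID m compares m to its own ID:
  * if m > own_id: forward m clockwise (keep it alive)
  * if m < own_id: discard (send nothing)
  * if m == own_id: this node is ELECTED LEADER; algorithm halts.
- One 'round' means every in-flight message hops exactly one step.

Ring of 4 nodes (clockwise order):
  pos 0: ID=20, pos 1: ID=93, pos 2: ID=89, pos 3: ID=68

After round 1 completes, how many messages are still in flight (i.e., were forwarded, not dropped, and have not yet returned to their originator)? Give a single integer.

Round 1: pos1(id93) recv 20: drop; pos2(id89) recv 93: fwd; pos3(id68) recv 89: fwd; pos0(id20) recv 68: fwd
After round 1: 3 messages still in flight

Answer: 3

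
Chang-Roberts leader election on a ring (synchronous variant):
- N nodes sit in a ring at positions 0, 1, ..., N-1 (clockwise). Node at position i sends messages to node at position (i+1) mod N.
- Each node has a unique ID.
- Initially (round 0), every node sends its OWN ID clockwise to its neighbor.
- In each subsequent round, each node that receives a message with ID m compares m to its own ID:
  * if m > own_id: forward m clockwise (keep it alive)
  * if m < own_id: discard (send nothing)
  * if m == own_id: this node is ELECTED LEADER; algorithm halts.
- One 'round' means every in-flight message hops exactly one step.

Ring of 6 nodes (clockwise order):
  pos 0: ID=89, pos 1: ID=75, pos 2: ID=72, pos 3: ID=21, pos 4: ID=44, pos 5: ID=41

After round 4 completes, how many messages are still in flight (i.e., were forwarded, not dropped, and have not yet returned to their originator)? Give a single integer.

Answer: 2

Derivation:
Round 1: pos1(id75) recv 89: fwd; pos2(id72) recv 75: fwd; pos3(id21) recv 72: fwd; pos4(id44) recv 21: drop; pos5(id41) recv 44: fwd; pos0(id89) recv 41: drop
Round 2: pos2(id72) recv 89: fwd; pos3(id21) recv 75: fwd; pos4(id44) recv 72: fwd; pos0(id89) recv 44: drop
Round 3: pos3(id21) recv 89: fwd; pos4(id44) recv 75: fwd; pos5(id41) recv 72: fwd
Round 4: pos4(id44) recv 89: fwd; pos5(id41) recv 75: fwd; pos0(id89) recv 72: drop
After round 4: 2 messages still in flight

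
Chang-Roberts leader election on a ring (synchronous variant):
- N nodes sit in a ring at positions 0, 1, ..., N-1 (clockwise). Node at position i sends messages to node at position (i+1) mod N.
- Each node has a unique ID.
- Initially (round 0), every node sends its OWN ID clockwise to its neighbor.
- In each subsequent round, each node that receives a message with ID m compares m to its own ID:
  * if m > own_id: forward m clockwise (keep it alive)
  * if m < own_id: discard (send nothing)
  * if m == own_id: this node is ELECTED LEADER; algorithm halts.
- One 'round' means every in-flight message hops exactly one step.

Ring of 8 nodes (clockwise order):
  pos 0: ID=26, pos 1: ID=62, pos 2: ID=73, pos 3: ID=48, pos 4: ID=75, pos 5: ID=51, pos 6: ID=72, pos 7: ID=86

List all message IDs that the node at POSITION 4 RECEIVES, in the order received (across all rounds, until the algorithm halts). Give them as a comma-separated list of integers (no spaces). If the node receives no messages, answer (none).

Round 1: pos1(id62) recv 26: drop; pos2(id73) recv 62: drop; pos3(id48) recv 73: fwd; pos4(id75) recv 48: drop; pos5(id51) recv 75: fwd; pos6(id72) recv 51: drop; pos7(id86) recv 72: drop; pos0(id26) recv 86: fwd
Round 2: pos4(id75) recv 73: drop; pos6(id72) recv 75: fwd; pos1(id62) recv 86: fwd
Round 3: pos7(id86) recv 75: drop; pos2(id73) recv 86: fwd
Round 4: pos3(id48) recv 86: fwd
Round 5: pos4(id75) recv 86: fwd
Round 6: pos5(id51) recv 86: fwd
Round 7: pos6(id72) recv 86: fwd
Round 8: pos7(id86) recv 86: ELECTED

Answer: 48,73,86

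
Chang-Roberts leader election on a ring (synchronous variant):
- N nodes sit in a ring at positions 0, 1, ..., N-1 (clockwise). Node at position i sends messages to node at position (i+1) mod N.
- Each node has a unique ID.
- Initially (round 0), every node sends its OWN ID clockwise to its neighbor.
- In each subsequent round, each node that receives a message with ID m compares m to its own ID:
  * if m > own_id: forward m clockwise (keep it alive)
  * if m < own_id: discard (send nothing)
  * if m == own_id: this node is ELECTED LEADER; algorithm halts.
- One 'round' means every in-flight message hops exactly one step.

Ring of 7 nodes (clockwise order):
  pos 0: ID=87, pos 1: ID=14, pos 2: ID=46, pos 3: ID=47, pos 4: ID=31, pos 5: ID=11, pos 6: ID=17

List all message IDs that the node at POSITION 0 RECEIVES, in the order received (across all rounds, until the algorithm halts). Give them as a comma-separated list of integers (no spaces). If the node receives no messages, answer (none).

Answer: 17,31,47,87

Derivation:
Round 1: pos1(id14) recv 87: fwd; pos2(id46) recv 14: drop; pos3(id47) recv 46: drop; pos4(id31) recv 47: fwd; pos5(id11) recv 31: fwd; pos6(id17) recv 11: drop; pos0(id87) recv 17: drop
Round 2: pos2(id46) recv 87: fwd; pos5(id11) recv 47: fwd; pos6(id17) recv 31: fwd
Round 3: pos3(id47) recv 87: fwd; pos6(id17) recv 47: fwd; pos0(id87) recv 31: drop
Round 4: pos4(id31) recv 87: fwd; pos0(id87) recv 47: drop
Round 5: pos5(id11) recv 87: fwd
Round 6: pos6(id17) recv 87: fwd
Round 7: pos0(id87) recv 87: ELECTED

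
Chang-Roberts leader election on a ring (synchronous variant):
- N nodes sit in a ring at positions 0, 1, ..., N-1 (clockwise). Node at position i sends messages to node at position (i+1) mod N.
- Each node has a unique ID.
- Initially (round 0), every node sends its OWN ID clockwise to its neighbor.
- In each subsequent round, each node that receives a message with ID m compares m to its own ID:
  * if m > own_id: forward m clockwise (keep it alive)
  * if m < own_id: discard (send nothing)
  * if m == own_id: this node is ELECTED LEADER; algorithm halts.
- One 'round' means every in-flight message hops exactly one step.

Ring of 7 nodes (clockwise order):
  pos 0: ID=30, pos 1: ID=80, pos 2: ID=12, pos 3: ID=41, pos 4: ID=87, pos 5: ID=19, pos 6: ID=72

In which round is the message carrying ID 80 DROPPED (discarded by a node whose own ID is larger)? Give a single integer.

Round 1: pos1(id80) recv 30: drop; pos2(id12) recv 80: fwd; pos3(id41) recv 12: drop; pos4(id87) recv 41: drop; pos5(id19) recv 87: fwd; pos6(id72) recv 19: drop; pos0(id30) recv 72: fwd
Round 2: pos3(id41) recv 80: fwd; pos6(id72) recv 87: fwd; pos1(id80) recv 72: drop
Round 3: pos4(id87) recv 80: drop; pos0(id30) recv 87: fwd
Round 4: pos1(id80) recv 87: fwd
Round 5: pos2(id12) recv 87: fwd
Round 6: pos3(id41) recv 87: fwd
Round 7: pos4(id87) recv 87: ELECTED
Message ID 80 originates at pos 1; dropped at pos 4 in round 3

Answer: 3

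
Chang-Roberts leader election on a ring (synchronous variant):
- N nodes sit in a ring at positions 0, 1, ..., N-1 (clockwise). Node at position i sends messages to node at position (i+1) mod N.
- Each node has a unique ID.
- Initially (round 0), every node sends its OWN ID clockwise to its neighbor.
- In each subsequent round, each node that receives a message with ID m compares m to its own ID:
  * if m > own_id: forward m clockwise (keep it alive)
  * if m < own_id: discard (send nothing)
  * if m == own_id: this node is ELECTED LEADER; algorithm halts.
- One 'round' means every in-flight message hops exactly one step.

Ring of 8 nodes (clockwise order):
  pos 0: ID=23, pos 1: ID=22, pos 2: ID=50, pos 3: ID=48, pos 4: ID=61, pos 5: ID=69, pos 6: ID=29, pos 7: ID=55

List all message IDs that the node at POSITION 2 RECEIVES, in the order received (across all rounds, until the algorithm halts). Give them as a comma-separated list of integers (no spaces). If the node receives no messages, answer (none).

Answer: 22,23,55,69

Derivation:
Round 1: pos1(id22) recv 23: fwd; pos2(id50) recv 22: drop; pos3(id48) recv 50: fwd; pos4(id61) recv 48: drop; pos5(id69) recv 61: drop; pos6(id29) recv 69: fwd; pos7(id55) recv 29: drop; pos0(id23) recv 55: fwd
Round 2: pos2(id50) recv 23: drop; pos4(id61) recv 50: drop; pos7(id55) recv 69: fwd; pos1(id22) recv 55: fwd
Round 3: pos0(id23) recv 69: fwd; pos2(id50) recv 55: fwd
Round 4: pos1(id22) recv 69: fwd; pos3(id48) recv 55: fwd
Round 5: pos2(id50) recv 69: fwd; pos4(id61) recv 55: drop
Round 6: pos3(id48) recv 69: fwd
Round 7: pos4(id61) recv 69: fwd
Round 8: pos5(id69) recv 69: ELECTED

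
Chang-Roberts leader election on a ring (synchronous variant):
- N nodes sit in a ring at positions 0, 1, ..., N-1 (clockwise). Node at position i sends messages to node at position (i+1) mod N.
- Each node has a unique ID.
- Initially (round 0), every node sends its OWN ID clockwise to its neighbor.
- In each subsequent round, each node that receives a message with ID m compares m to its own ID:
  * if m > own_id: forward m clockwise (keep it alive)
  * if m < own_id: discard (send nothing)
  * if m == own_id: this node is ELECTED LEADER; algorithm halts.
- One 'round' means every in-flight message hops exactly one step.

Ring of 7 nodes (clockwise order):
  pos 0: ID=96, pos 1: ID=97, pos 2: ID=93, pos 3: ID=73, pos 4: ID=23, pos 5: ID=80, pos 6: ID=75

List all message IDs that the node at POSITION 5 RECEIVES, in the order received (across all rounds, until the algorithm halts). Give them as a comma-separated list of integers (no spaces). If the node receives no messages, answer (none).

Answer: 23,73,93,97

Derivation:
Round 1: pos1(id97) recv 96: drop; pos2(id93) recv 97: fwd; pos3(id73) recv 93: fwd; pos4(id23) recv 73: fwd; pos5(id80) recv 23: drop; pos6(id75) recv 80: fwd; pos0(id96) recv 75: drop
Round 2: pos3(id73) recv 97: fwd; pos4(id23) recv 93: fwd; pos5(id80) recv 73: drop; pos0(id96) recv 80: drop
Round 3: pos4(id23) recv 97: fwd; pos5(id80) recv 93: fwd
Round 4: pos5(id80) recv 97: fwd; pos6(id75) recv 93: fwd
Round 5: pos6(id75) recv 97: fwd; pos0(id96) recv 93: drop
Round 6: pos0(id96) recv 97: fwd
Round 7: pos1(id97) recv 97: ELECTED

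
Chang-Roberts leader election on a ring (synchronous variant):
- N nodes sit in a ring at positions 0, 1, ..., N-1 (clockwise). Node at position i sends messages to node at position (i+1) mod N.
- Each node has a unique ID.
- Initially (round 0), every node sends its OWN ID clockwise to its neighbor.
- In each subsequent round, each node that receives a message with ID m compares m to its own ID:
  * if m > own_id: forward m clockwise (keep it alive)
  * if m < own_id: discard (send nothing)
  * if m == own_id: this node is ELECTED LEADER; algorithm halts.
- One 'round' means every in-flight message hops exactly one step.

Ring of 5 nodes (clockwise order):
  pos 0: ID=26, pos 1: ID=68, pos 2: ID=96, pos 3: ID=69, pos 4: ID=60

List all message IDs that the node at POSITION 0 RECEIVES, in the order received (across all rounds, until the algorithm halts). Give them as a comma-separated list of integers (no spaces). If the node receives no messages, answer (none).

Answer: 60,69,96

Derivation:
Round 1: pos1(id68) recv 26: drop; pos2(id96) recv 68: drop; pos3(id69) recv 96: fwd; pos4(id60) recv 69: fwd; pos0(id26) recv 60: fwd
Round 2: pos4(id60) recv 96: fwd; pos0(id26) recv 69: fwd; pos1(id68) recv 60: drop
Round 3: pos0(id26) recv 96: fwd; pos1(id68) recv 69: fwd
Round 4: pos1(id68) recv 96: fwd; pos2(id96) recv 69: drop
Round 5: pos2(id96) recv 96: ELECTED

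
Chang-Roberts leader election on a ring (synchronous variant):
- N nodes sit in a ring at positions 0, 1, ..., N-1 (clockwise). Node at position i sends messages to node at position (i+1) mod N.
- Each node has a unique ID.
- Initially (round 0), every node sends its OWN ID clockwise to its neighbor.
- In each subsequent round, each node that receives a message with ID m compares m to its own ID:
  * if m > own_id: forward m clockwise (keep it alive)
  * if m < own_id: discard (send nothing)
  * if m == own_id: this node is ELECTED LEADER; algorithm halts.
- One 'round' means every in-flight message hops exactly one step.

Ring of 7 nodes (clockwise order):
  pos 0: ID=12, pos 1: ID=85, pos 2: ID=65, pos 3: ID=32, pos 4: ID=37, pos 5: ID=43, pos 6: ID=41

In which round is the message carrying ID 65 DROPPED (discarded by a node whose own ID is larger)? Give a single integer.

Answer: 6

Derivation:
Round 1: pos1(id85) recv 12: drop; pos2(id65) recv 85: fwd; pos3(id32) recv 65: fwd; pos4(id37) recv 32: drop; pos5(id43) recv 37: drop; pos6(id41) recv 43: fwd; pos0(id12) recv 41: fwd
Round 2: pos3(id32) recv 85: fwd; pos4(id37) recv 65: fwd; pos0(id12) recv 43: fwd; pos1(id85) recv 41: drop
Round 3: pos4(id37) recv 85: fwd; pos5(id43) recv 65: fwd; pos1(id85) recv 43: drop
Round 4: pos5(id43) recv 85: fwd; pos6(id41) recv 65: fwd
Round 5: pos6(id41) recv 85: fwd; pos0(id12) recv 65: fwd
Round 6: pos0(id12) recv 85: fwd; pos1(id85) recv 65: drop
Round 7: pos1(id85) recv 85: ELECTED
Message ID 65 originates at pos 2; dropped at pos 1 in round 6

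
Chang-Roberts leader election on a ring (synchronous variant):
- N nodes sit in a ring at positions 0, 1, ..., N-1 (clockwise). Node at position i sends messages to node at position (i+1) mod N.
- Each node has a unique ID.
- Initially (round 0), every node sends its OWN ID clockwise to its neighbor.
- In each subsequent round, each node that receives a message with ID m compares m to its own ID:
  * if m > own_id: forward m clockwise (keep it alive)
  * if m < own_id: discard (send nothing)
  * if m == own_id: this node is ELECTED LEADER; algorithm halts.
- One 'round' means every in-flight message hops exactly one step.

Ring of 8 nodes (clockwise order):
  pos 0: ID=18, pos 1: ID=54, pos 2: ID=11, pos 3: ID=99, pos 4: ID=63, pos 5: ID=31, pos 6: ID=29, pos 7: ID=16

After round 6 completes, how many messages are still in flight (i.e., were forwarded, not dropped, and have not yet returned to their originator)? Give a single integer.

Round 1: pos1(id54) recv 18: drop; pos2(id11) recv 54: fwd; pos3(id99) recv 11: drop; pos4(id63) recv 99: fwd; pos5(id31) recv 63: fwd; pos6(id29) recv 31: fwd; pos7(id16) recv 29: fwd; pos0(id18) recv 16: drop
Round 2: pos3(id99) recv 54: drop; pos5(id31) recv 99: fwd; pos6(id29) recv 63: fwd; pos7(id16) recv 31: fwd; pos0(id18) recv 29: fwd
Round 3: pos6(id29) recv 99: fwd; pos7(id16) recv 63: fwd; pos0(id18) recv 31: fwd; pos1(id54) recv 29: drop
Round 4: pos7(id16) recv 99: fwd; pos0(id18) recv 63: fwd; pos1(id54) recv 31: drop
Round 5: pos0(id18) recv 99: fwd; pos1(id54) recv 63: fwd
Round 6: pos1(id54) recv 99: fwd; pos2(id11) recv 63: fwd
After round 6: 2 messages still in flight

Answer: 2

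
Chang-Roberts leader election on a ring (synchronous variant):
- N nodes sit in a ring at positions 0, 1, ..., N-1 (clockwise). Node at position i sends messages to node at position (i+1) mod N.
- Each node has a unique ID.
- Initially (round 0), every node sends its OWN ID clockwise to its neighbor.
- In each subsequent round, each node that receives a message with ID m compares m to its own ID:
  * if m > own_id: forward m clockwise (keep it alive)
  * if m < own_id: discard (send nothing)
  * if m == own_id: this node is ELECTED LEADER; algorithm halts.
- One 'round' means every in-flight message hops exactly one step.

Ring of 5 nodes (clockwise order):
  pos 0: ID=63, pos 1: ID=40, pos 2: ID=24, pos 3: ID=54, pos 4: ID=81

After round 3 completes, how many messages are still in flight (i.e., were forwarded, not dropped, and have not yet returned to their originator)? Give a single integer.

Answer: 2

Derivation:
Round 1: pos1(id40) recv 63: fwd; pos2(id24) recv 40: fwd; pos3(id54) recv 24: drop; pos4(id81) recv 54: drop; pos0(id63) recv 81: fwd
Round 2: pos2(id24) recv 63: fwd; pos3(id54) recv 40: drop; pos1(id40) recv 81: fwd
Round 3: pos3(id54) recv 63: fwd; pos2(id24) recv 81: fwd
After round 3: 2 messages still in flight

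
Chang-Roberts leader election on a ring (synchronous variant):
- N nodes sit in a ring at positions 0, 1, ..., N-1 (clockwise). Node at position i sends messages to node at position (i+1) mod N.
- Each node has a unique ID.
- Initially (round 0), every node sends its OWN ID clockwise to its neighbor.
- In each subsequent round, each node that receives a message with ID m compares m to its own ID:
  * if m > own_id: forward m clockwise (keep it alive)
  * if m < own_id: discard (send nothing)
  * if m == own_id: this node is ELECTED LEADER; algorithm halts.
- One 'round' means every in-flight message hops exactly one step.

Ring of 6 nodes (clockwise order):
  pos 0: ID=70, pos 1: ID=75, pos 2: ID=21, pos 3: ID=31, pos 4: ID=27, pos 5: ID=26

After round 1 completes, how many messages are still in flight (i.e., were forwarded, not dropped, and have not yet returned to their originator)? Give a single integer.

Answer: 3

Derivation:
Round 1: pos1(id75) recv 70: drop; pos2(id21) recv 75: fwd; pos3(id31) recv 21: drop; pos4(id27) recv 31: fwd; pos5(id26) recv 27: fwd; pos0(id70) recv 26: drop
After round 1: 3 messages still in flight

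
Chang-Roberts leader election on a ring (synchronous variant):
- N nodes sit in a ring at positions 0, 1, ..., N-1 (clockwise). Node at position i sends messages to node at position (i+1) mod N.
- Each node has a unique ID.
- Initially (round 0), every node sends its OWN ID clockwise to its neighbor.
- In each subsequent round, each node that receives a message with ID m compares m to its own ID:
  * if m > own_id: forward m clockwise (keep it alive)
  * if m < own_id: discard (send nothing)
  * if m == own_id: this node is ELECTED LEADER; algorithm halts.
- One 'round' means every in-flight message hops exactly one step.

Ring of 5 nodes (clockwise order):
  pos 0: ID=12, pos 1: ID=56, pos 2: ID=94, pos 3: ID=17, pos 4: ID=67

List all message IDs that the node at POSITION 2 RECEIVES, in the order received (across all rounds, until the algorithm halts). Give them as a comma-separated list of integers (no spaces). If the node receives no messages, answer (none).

Round 1: pos1(id56) recv 12: drop; pos2(id94) recv 56: drop; pos3(id17) recv 94: fwd; pos4(id67) recv 17: drop; pos0(id12) recv 67: fwd
Round 2: pos4(id67) recv 94: fwd; pos1(id56) recv 67: fwd
Round 3: pos0(id12) recv 94: fwd; pos2(id94) recv 67: drop
Round 4: pos1(id56) recv 94: fwd
Round 5: pos2(id94) recv 94: ELECTED

Answer: 56,67,94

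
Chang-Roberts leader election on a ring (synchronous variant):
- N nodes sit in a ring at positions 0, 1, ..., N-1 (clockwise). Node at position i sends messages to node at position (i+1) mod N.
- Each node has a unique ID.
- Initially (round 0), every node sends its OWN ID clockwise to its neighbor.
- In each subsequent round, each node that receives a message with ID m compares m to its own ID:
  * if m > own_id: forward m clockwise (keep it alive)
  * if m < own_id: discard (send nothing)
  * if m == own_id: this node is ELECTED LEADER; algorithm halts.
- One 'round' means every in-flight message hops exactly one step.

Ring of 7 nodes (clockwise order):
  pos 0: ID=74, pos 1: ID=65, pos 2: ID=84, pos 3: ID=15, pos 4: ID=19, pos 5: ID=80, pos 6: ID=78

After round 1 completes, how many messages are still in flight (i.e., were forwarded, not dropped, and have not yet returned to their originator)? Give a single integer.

Answer: 4

Derivation:
Round 1: pos1(id65) recv 74: fwd; pos2(id84) recv 65: drop; pos3(id15) recv 84: fwd; pos4(id19) recv 15: drop; pos5(id80) recv 19: drop; pos6(id78) recv 80: fwd; pos0(id74) recv 78: fwd
After round 1: 4 messages still in flight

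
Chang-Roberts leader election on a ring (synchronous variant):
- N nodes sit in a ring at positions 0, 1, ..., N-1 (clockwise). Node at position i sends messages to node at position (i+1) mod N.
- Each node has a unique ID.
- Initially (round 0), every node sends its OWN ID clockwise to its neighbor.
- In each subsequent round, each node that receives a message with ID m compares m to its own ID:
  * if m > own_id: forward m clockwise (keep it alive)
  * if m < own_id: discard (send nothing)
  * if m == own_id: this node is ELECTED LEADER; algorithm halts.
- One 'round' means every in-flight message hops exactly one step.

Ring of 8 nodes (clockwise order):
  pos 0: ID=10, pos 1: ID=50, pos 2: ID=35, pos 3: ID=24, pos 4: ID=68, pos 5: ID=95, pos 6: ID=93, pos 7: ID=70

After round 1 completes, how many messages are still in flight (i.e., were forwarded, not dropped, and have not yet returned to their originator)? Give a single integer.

Round 1: pos1(id50) recv 10: drop; pos2(id35) recv 50: fwd; pos3(id24) recv 35: fwd; pos4(id68) recv 24: drop; pos5(id95) recv 68: drop; pos6(id93) recv 95: fwd; pos7(id70) recv 93: fwd; pos0(id10) recv 70: fwd
After round 1: 5 messages still in flight

Answer: 5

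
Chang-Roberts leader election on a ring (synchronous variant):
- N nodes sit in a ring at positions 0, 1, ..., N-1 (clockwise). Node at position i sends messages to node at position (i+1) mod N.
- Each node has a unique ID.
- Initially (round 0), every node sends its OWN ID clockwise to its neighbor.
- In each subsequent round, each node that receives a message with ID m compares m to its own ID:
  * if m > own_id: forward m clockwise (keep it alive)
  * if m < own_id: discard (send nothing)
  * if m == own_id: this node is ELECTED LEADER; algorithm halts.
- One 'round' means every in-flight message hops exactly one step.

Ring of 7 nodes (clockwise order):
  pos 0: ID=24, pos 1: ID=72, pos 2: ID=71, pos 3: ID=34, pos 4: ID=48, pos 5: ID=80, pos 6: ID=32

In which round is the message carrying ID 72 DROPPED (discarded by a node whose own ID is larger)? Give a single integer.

Round 1: pos1(id72) recv 24: drop; pos2(id71) recv 72: fwd; pos3(id34) recv 71: fwd; pos4(id48) recv 34: drop; pos5(id80) recv 48: drop; pos6(id32) recv 80: fwd; pos0(id24) recv 32: fwd
Round 2: pos3(id34) recv 72: fwd; pos4(id48) recv 71: fwd; pos0(id24) recv 80: fwd; pos1(id72) recv 32: drop
Round 3: pos4(id48) recv 72: fwd; pos5(id80) recv 71: drop; pos1(id72) recv 80: fwd
Round 4: pos5(id80) recv 72: drop; pos2(id71) recv 80: fwd
Round 5: pos3(id34) recv 80: fwd
Round 6: pos4(id48) recv 80: fwd
Round 7: pos5(id80) recv 80: ELECTED
Message ID 72 originates at pos 1; dropped at pos 5 in round 4

Answer: 4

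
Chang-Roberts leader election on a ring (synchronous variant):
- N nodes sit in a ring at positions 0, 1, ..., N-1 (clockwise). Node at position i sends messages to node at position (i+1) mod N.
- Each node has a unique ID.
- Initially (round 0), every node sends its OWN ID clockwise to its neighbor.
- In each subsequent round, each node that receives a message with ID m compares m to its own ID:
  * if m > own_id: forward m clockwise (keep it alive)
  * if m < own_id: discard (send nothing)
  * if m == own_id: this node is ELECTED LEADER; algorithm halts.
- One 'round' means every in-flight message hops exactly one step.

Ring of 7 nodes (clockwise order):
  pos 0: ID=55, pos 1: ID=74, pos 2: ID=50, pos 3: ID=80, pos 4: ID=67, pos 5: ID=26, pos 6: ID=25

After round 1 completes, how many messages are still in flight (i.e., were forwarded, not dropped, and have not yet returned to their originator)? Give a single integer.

Round 1: pos1(id74) recv 55: drop; pos2(id50) recv 74: fwd; pos3(id80) recv 50: drop; pos4(id67) recv 80: fwd; pos5(id26) recv 67: fwd; pos6(id25) recv 26: fwd; pos0(id55) recv 25: drop
After round 1: 4 messages still in flight

Answer: 4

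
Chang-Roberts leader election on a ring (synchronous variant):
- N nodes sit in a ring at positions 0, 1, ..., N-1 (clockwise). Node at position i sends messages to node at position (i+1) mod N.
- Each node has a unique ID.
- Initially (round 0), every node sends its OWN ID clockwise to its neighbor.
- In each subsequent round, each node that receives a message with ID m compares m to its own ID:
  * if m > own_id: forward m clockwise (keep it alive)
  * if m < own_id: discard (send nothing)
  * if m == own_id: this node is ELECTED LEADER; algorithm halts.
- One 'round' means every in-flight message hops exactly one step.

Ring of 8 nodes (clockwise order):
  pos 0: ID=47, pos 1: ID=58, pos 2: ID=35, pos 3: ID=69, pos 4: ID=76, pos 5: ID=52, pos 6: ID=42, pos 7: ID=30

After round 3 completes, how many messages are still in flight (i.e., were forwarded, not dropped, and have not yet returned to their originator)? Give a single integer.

Round 1: pos1(id58) recv 47: drop; pos2(id35) recv 58: fwd; pos3(id69) recv 35: drop; pos4(id76) recv 69: drop; pos5(id52) recv 76: fwd; pos6(id42) recv 52: fwd; pos7(id30) recv 42: fwd; pos0(id47) recv 30: drop
Round 2: pos3(id69) recv 58: drop; pos6(id42) recv 76: fwd; pos7(id30) recv 52: fwd; pos0(id47) recv 42: drop
Round 3: pos7(id30) recv 76: fwd; pos0(id47) recv 52: fwd
After round 3: 2 messages still in flight

Answer: 2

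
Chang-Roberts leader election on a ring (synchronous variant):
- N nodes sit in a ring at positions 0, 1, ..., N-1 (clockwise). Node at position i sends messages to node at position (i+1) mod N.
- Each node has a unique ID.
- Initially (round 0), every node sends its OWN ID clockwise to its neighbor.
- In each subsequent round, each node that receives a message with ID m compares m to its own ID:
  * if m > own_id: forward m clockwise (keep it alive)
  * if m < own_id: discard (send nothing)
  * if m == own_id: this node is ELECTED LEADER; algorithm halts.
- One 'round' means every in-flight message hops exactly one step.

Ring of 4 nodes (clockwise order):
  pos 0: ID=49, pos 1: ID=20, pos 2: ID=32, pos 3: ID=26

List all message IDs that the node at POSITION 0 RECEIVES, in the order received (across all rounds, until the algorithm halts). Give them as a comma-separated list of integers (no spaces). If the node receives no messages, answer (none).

Answer: 26,32,49

Derivation:
Round 1: pos1(id20) recv 49: fwd; pos2(id32) recv 20: drop; pos3(id26) recv 32: fwd; pos0(id49) recv 26: drop
Round 2: pos2(id32) recv 49: fwd; pos0(id49) recv 32: drop
Round 3: pos3(id26) recv 49: fwd
Round 4: pos0(id49) recv 49: ELECTED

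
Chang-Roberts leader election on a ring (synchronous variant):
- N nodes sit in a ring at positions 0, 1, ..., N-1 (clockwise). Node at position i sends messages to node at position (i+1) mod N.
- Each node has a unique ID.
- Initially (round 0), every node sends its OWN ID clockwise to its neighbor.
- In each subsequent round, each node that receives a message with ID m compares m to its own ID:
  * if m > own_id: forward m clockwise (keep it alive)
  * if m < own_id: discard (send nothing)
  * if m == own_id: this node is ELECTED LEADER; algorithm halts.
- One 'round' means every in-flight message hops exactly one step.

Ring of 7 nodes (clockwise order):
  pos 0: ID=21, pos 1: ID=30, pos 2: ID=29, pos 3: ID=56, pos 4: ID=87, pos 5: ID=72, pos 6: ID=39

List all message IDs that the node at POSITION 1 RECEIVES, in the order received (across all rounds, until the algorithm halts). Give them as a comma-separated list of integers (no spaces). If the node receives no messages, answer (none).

Round 1: pos1(id30) recv 21: drop; pos2(id29) recv 30: fwd; pos3(id56) recv 29: drop; pos4(id87) recv 56: drop; pos5(id72) recv 87: fwd; pos6(id39) recv 72: fwd; pos0(id21) recv 39: fwd
Round 2: pos3(id56) recv 30: drop; pos6(id39) recv 87: fwd; pos0(id21) recv 72: fwd; pos1(id30) recv 39: fwd
Round 3: pos0(id21) recv 87: fwd; pos1(id30) recv 72: fwd; pos2(id29) recv 39: fwd
Round 4: pos1(id30) recv 87: fwd; pos2(id29) recv 72: fwd; pos3(id56) recv 39: drop
Round 5: pos2(id29) recv 87: fwd; pos3(id56) recv 72: fwd
Round 6: pos3(id56) recv 87: fwd; pos4(id87) recv 72: drop
Round 7: pos4(id87) recv 87: ELECTED

Answer: 21,39,72,87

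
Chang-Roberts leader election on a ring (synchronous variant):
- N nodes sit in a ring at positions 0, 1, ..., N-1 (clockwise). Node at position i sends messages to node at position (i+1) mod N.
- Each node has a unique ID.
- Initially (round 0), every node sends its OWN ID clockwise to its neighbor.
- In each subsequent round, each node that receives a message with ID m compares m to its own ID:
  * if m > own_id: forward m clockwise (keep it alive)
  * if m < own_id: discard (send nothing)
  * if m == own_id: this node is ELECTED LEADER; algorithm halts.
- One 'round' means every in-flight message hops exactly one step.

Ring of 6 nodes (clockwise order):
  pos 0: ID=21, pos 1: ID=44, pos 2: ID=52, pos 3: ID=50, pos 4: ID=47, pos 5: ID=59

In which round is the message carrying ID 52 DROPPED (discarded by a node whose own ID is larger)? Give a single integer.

Round 1: pos1(id44) recv 21: drop; pos2(id52) recv 44: drop; pos3(id50) recv 52: fwd; pos4(id47) recv 50: fwd; pos5(id59) recv 47: drop; pos0(id21) recv 59: fwd
Round 2: pos4(id47) recv 52: fwd; pos5(id59) recv 50: drop; pos1(id44) recv 59: fwd
Round 3: pos5(id59) recv 52: drop; pos2(id52) recv 59: fwd
Round 4: pos3(id50) recv 59: fwd
Round 5: pos4(id47) recv 59: fwd
Round 6: pos5(id59) recv 59: ELECTED
Message ID 52 originates at pos 2; dropped at pos 5 in round 3

Answer: 3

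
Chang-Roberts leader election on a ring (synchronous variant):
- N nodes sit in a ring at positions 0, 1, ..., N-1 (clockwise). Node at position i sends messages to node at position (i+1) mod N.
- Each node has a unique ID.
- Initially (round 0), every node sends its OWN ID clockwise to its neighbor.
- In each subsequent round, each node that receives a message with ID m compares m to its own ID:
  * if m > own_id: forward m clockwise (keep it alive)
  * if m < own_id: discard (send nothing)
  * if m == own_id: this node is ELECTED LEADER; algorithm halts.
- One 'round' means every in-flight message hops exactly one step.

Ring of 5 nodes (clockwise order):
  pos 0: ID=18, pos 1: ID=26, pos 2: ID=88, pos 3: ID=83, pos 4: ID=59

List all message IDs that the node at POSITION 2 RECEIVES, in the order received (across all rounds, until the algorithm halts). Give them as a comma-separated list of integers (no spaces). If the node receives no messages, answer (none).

Round 1: pos1(id26) recv 18: drop; pos2(id88) recv 26: drop; pos3(id83) recv 88: fwd; pos4(id59) recv 83: fwd; pos0(id18) recv 59: fwd
Round 2: pos4(id59) recv 88: fwd; pos0(id18) recv 83: fwd; pos1(id26) recv 59: fwd
Round 3: pos0(id18) recv 88: fwd; pos1(id26) recv 83: fwd; pos2(id88) recv 59: drop
Round 4: pos1(id26) recv 88: fwd; pos2(id88) recv 83: drop
Round 5: pos2(id88) recv 88: ELECTED

Answer: 26,59,83,88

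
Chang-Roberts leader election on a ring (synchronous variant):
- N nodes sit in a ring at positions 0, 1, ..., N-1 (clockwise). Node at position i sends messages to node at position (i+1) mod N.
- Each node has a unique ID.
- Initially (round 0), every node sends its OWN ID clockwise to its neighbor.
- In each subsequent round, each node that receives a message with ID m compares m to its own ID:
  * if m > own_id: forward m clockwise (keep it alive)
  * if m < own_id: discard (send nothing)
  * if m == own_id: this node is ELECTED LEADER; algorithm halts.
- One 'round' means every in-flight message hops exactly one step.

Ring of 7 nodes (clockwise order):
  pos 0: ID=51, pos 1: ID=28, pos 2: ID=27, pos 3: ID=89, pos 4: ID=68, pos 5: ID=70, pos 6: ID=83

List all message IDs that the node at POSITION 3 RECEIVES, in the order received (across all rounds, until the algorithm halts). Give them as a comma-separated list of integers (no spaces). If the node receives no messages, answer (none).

Round 1: pos1(id28) recv 51: fwd; pos2(id27) recv 28: fwd; pos3(id89) recv 27: drop; pos4(id68) recv 89: fwd; pos5(id70) recv 68: drop; pos6(id83) recv 70: drop; pos0(id51) recv 83: fwd
Round 2: pos2(id27) recv 51: fwd; pos3(id89) recv 28: drop; pos5(id70) recv 89: fwd; pos1(id28) recv 83: fwd
Round 3: pos3(id89) recv 51: drop; pos6(id83) recv 89: fwd; pos2(id27) recv 83: fwd
Round 4: pos0(id51) recv 89: fwd; pos3(id89) recv 83: drop
Round 5: pos1(id28) recv 89: fwd
Round 6: pos2(id27) recv 89: fwd
Round 7: pos3(id89) recv 89: ELECTED

Answer: 27,28,51,83,89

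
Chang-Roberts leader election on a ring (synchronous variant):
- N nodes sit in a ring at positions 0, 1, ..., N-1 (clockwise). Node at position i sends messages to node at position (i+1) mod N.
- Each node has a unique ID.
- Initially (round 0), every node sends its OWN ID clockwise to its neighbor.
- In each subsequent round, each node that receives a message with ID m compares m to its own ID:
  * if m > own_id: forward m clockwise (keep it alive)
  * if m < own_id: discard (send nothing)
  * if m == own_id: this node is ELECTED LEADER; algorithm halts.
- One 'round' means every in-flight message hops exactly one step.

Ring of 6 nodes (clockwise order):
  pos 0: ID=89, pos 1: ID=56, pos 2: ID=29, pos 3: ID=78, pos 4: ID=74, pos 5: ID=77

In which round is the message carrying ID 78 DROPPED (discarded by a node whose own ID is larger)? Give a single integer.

Round 1: pos1(id56) recv 89: fwd; pos2(id29) recv 56: fwd; pos3(id78) recv 29: drop; pos4(id74) recv 78: fwd; pos5(id77) recv 74: drop; pos0(id89) recv 77: drop
Round 2: pos2(id29) recv 89: fwd; pos3(id78) recv 56: drop; pos5(id77) recv 78: fwd
Round 3: pos3(id78) recv 89: fwd; pos0(id89) recv 78: drop
Round 4: pos4(id74) recv 89: fwd
Round 5: pos5(id77) recv 89: fwd
Round 6: pos0(id89) recv 89: ELECTED
Message ID 78 originates at pos 3; dropped at pos 0 in round 3

Answer: 3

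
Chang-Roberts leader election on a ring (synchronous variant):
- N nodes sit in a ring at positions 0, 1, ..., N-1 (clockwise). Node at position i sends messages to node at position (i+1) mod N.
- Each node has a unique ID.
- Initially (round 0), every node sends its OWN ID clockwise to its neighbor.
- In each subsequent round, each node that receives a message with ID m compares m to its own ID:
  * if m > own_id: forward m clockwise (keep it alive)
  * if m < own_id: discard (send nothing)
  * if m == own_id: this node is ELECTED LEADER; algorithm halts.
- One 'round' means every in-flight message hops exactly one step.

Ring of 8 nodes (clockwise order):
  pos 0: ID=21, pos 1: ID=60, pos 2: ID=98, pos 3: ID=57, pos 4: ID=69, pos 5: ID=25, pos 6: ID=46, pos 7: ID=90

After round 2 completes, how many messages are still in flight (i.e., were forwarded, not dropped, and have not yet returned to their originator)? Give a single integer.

Answer: 3

Derivation:
Round 1: pos1(id60) recv 21: drop; pos2(id98) recv 60: drop; pos3(id57) recv 98: fwd; pos4(id69) recv 57: drop; pos5(id25) recv 69: fwd; pos6(id46) recv 25: drop; pos7(id90) recv 46: drop; pos0(id21) recv 90: fwd
Round 2: pos4(id69) recv 98: fwd; pos6(id46) recv 69: fwd; pos1(id60) recv 90: fwd
After round 2: 3 messages still in flight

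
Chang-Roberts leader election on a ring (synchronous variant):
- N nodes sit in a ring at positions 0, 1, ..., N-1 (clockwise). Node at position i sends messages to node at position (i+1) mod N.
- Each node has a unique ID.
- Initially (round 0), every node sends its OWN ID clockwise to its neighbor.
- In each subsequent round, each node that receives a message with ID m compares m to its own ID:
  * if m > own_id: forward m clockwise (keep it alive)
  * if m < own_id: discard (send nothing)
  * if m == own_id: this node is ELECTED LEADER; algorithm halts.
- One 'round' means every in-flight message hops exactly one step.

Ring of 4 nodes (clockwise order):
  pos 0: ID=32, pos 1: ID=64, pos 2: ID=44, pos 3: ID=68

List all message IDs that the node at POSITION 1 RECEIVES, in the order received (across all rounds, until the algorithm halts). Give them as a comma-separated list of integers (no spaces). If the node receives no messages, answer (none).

Answer: 32,68

Derivation:
Round 1: pos1(id64) recv 32: drop; pos2(id44) recv 64: fwd; pos3(id68) recv 44: drop; pos0(id32) recv 68: fwd
Round 2: pos3(id68) recv 64: drop; pos1(id64) recv 68: fwd
Round 3: pos2(id44) recv 68: fwd
Round 4: pos3(id68) recv 68: ELECTED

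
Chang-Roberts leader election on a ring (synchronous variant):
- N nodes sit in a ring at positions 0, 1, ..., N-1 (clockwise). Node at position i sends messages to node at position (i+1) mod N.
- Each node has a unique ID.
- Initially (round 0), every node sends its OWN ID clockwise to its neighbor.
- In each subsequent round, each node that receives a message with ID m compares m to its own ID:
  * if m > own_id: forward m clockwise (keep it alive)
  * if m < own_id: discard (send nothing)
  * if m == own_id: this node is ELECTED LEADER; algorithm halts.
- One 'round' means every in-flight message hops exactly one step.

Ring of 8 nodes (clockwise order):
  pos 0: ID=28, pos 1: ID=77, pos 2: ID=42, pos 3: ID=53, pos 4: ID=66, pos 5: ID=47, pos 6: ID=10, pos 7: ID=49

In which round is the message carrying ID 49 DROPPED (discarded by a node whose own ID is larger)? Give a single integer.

Answer: 2

Derivation:
Round 1: pos1(id77) recv 28: drop; pos2(id42) recv 77: fwd; pos3(id53) recv 42: drop; pos4(id66) recv 53: drop; pos5(id47) recv 66: fwd; pos6(id10) recv 47: fwd; pos7(id49) recv 10: drop; pos0(id28) recv 49: fwd
Round 2: pos3(id53) recv 77: fwd; pos6(id10) recv 66: fwd; pos7(id49) recv 47: drop; pos1(id77) recv 49: drop
Round 3: pos4(id66) recv 77: fwd; pos7(id49) recv 66: fwd
Round 4: pos5(id47) recv 77: fwd; pos0(id28) recv 66: fwd
Round 5: pos6(id10) recv 77: fwd; pos1(id77) recv 66: drop
Round 6: pos7(id49) recv 77: fwd
Round 7: pos0(id28) recv 77: fwd
Round 8: pos1(id77) recv 77: ELECTED
Message ID 49 originates at pos 7; dropped at pos 1 in round 2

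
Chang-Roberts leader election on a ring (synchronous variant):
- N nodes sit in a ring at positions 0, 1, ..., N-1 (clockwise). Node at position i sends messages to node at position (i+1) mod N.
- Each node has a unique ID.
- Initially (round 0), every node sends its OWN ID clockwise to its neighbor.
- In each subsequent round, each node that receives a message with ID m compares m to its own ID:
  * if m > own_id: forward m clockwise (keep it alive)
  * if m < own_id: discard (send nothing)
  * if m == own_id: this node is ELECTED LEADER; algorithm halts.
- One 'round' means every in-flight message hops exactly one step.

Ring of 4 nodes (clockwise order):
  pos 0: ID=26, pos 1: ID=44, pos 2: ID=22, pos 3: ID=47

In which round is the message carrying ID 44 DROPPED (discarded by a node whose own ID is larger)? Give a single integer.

Round 1: pos1(id44) recv 26: drop; pos2(id22) recv 44: fwd; pos3(id47) recv 22: drop; pos0(id26) recv 47: fwd
Round 2: pos3(id47) recv 44: drop; pos1(id44) recv 47: fwd
Round 3: pos2(id22) recv 47: fwd
Round 4: pos3(id47) recv 47: ELECTED
Message ID 44 originates at pos 1; dropped at pos 3 in round 2

Answer: 2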